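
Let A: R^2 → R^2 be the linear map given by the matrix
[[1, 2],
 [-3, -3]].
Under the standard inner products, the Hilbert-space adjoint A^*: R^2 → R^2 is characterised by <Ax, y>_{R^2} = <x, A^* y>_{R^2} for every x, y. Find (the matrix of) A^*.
A^* = A^T =
[[1, -3],
 [2, -3]]

For real matrices with standard dot products, the defining identity <Ax, y> = <x, A^* y> gives (Ax)^T y = x^T (A^*) y, i.e. x^T A^T y = x^T (A^*) y. Since this holds for all x, y, we must have A^* = A^T. Therefore
A^* =
[[1, -3],
 [2, -3]].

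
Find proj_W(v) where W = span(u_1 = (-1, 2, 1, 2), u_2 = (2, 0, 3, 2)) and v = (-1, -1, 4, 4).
proj_W(v) = (153/145, 194/145, 472/145, 444/145)

Set up U = [u_1 | ... | u_2] ∈ R^(4×2). The projector onto W = col(U) is P = U (U^T U)^(-1) U^T.
Compute U^T U =
  [10, 5]
  [5, 17],
and U^T v = (11, 18).
Solve U^T U · c = U^T v for the coefficients: c = (97/145, 25/29). The projection is proj_W(v) = U c.
Check: (v - proj_W(v)) · u_1 = 0  (should be 0).
Check: (v - proj_W(v)) · u_2 = 0  (should be 0).
Result: proj_W(v) = (153/145, 194/145, 472/145, 444/145).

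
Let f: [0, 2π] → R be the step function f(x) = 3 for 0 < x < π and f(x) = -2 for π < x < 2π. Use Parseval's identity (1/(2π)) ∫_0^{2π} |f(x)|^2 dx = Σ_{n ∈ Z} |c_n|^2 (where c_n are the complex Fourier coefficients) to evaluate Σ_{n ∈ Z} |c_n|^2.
Σ |c_n|^2 = 13/2

Parseval equates the L^2 energy of f (normalised by 1/(2π)) with the ℓ^2 sum of its Fourier coefficients: (1/(2π)) ∫_0^{2π} |f|^2 = Σ |c_n|^2.
Compute the left side: (1/(2π)) [∫_0^π 3^2 dx + ∫_π^{2π} (-2)^2 dx] = (1/(2π)) · (9π + 4π) = (9 + 4)/2 = 13/2.
So Σ_{n ∈ Z} |c_n|^2 = 13/2.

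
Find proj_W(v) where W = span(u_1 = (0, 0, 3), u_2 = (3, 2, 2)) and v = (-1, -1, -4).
proj_W(v) = (-15/13, -10/13, -4)

Set up U = [u_1 | ... | u_2] ∈ R^(3×2). The projector onto W = col(U) is P = U (U^T U)^(-1) U^T.
Compute U^T U =
  [9, 6]
  [6, 17],
and U^T v = (-12, -13).
Solve U^T U · c = U^T v for the coefficients: c = (-14/13, -5/13). The projection is proj_W(v) = U c.
Check: (v - proj_W(v)) · u_1 = 0  (should be 0).
Check: (v - proj_W(v)) · u_2 = 0  (should be 0).
Result: proj_W(v) = (-15/13, -10/13, -4).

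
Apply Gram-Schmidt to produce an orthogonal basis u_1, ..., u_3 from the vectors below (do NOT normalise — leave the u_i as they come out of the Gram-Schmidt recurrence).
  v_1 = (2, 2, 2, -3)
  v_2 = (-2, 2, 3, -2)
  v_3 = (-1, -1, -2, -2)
Orthogonal basis:
  u_1 = (2, 2, 2, -3)
  u_2 = (-22/7, 6/7, 13/7, -2/7)
  u_3 = (-1, -25/33, -56/33, -76/33)

Apply the Gram-Schmidt recurrence
  u_1 = v_1
  u_i = v_i − Σ_{j<i} ((v_i · u_j) / (u_j · u_j)) · u_j.

Step by step this gives:
  u_1 = (2, 2, 2, -3)
  u_2 = (-22/7, 6/7, 13/7, -2/7)
  u_3 = (-1, -25/33, -56/33, -76/33)

Orthogonality check:
  u_2 · u_1 = 0 (should be 0)
  u_3 · u_1 = 0 (should be 0)
  u_3 · u_2 = 0 (should be 0)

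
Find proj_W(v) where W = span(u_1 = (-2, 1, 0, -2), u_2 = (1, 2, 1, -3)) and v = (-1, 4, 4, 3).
proj_W(v) = (14/33, 8/33, 2/11, -10/33)

Set up U = [u_1 | ... | u_2] ∈ R^(4×2). The projector onto W = col(U) is P = U (U^T U)^(-1) U^T.
Compute U^T U =
  [9, 6]
  [6, 15],
and U^T v = (0, 2).
Solve U^T U · c = U^T v for the coefficients: c = (-4/33, 2/11). The projection is proj_W(v) = U c.
Check: (v - proj_W(v)) · u_1 = 0  (should be 0).
Check: (v - proj_W(v)) · u_2 = 0  (should be 0).
Result: proj_W(v) = (14/33, 8/33, 2/11, -10/33).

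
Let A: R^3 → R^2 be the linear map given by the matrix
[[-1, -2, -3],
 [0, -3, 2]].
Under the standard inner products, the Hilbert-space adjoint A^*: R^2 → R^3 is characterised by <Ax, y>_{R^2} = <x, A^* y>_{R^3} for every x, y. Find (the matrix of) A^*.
A^* = A^T =
[[-1, 0],
 [-2, -3],
 [-3, 2]]

For real matrices with standard dot products, the defining identity <Ax, y> = <x, A^* y> gives (Ax)^T y = x^T (A^*) y, i.e. x^T A^T y = x^T (A^*) y. Since this holds for all x, y, we must have A^* = A^T. Therefore
A^* =
[[-1, 0],
 [-2, -3],
 [-3, 2]].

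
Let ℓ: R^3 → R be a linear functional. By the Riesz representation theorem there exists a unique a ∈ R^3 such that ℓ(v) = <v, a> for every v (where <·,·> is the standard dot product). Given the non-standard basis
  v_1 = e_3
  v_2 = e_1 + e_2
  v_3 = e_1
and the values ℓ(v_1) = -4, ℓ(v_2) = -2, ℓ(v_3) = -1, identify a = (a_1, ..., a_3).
a = (-1, -1, -4)

Write a = (a_1, ..., a_3) in the standard basis. For each basis vector v_i, ℓ(v_i) = <v_i, a> is a linear equation in the a_j's. Collect the n equations into a matrix system V a = ℓ, where row i of V is v_i (expressed in the standard basis). Since V is invertible (lower-triangular with 1s on the diagonal, up to permutation), solve by back-substitution:
  V =
[[0, 0, 1],
 [1, 1, 0],
 [1, 0, 0]]
  V a = (-4, -2, -1)
Solving gives a = (-1, -1, -4).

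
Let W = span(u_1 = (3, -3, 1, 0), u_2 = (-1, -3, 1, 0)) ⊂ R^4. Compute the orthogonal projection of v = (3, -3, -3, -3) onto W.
proj_W(v) = (3, -9/5, 3/5, 0)

Set up U = [u_1 | ... | u_2] ∈ R^(4×2). The projector onto W = col(U) is P = U (U^T U)^(-1) U^T.
Compute U^T U =
  [19, 7]
  [7, 11],
and U^T v = (15, 3).
Solve U^T U · c = U^T v for the coefficients: c = (9/10, -3/10). The projection is proj_W(v) = U c.
Check: (v - proj_W(v)) · u_1 = 0  (should be 0).
Check: (v - proj_W(v)) · u_2 = 0  (should be 0).
Result: proj_W(v) = (3, -9/5, 3/5, 0).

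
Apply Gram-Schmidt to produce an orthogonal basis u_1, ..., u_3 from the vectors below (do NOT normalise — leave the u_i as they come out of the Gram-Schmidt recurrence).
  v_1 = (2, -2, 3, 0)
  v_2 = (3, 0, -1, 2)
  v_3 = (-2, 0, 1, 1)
Orthogonal basis:
  u_1 = (2, -2, 3, 0)
  u_2 = (45/17, 6/17, -26/17, 2)
  u_3 = (-214/229, 2/229, 144/229, 393/229)

Apply the Gram-Schmidt recurrence
  u_1 = v_1
  u_i = v_i − Σ_{j<i} ((v_i · u_j) / (u_j · u_j)) · u_j.

Step by step this gives:
  u_1 = (2, -2, 3, 0)
  u_2 = (45/17, 6/17, -26/17, 2)
  u_3 = (-214/229, 2/229, 144/229, 393/229)

Orthogonality check:
  u_2 · u_1 = 0 (should be 0)
  u_3 · u_1 = 0 (should be 0)
  u_3 · u_2 = 0 (should be 0)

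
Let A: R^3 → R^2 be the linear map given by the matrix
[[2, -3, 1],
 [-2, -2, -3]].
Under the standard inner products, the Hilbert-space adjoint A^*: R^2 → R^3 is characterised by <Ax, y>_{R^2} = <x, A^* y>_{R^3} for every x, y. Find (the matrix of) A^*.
A^* = A^T =
[[2, -2],
 [-3, -2],
 [1, -3]]

For real matrices with standard dot products, the defining identity <Ax, y> = <x, A^* y> gives (Ax)^T y = x^T (A^*) y, i.e. x^T A^T y = x^T (A^*) y. Since this holds for all x, y, we must have A^* = A^T. Therefore
A^* =
[[2, -2],
 [-3, -2],
 [1, -3]].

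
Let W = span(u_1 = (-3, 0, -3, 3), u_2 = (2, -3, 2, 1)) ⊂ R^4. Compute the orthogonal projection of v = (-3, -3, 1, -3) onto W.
proj_W(v) = (2/5, -1/5, 2/5, -1/5)

Set up U = [u_1 | ... | u_2] ∈ R^(4×2). The projector onto W = col(U) is P = U (U^T U)^(-1) U^T.
Compute U^T U =
  [27, -9]
  [-9, 18],
and U^T v = (-3, 2).
Solve U^T U · c = U^T v for the coefficients: c = (-4/45, 1/15). The projection is proj_W(v) = U c.
Check: (v - proj_W(v)) · u_1 = 0  (should be 0).
Check: (v - proj_W(v)) · u_2 = 0  (should be 0).
Result: proj_W(v) = (2/5, -1/5, 2/5, -1/5).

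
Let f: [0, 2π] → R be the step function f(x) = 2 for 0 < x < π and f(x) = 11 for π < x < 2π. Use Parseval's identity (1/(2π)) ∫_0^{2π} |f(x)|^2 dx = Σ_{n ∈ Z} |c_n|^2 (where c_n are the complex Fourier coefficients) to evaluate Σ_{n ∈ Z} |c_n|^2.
Σ |c_n|^2 = 125/2

Parseval equates the L^2 energy of f (normalised by 1/(2π)) with the ℓ^2 sum of its Fourier coefficients: (1/(2π)) ∫_0^{2π} |f|^2 = Σ |c_n|^2.
Compute the left side: (1/(2π)) [∫_0^π 2^2 dx + ∫_π^{2π} 11^2 dx] = (1/(2π)) · (4π + 121π) = (4 + 121)/2 = 125/2.
So Σ_{n ∈ Z} |c_n|^2 = 125/2.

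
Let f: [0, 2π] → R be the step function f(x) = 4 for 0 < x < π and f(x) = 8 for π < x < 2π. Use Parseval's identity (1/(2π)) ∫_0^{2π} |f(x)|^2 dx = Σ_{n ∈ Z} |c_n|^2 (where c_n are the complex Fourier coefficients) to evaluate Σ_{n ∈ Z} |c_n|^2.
Σ |c_n|^2 = 40

Parseval equates the L^2 energy of f (normalised by 1/(2π)) with the ℓ^2 sum of its Fourier coefficients: (1/(2π)) ∫_0^{2π} |f|^2 = Σ |c_n|^2.
Compute the left side: (1/(2π)) [∫_0^π 4^2 dx + ∫_π^{2π} 8^2 dx] = (1/(2π)) · (16π + 64π) = (16 + 64)/2 = 40.
So Σ_{n ∈ Z} |c_n|^2 = 40.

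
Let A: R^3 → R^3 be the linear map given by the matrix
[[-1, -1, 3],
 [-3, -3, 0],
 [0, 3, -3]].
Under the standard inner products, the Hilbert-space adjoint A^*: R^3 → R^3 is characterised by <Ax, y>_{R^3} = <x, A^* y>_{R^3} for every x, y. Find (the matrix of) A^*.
A^* = A^T =
[[-1, -3, 0],
 [-1, -3, 3],
 [3, 0, -3]]

For real matrices with standard dot products, the defining identity <Ax, y> = <x, A^* y> gives (Ax)^T y = x^T (A^*) y, i.e. x^T A^T y = x^T (A^*) y. Since this holds for all x, y, we must have A^* = A^T. Therefore
A^* =
[[-1, -3, 0],
 [-1, -3, 3],
 [3, 0, -3]].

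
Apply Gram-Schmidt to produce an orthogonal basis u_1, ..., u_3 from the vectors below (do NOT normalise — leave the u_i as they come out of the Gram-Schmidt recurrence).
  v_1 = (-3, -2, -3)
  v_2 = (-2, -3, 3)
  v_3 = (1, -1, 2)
Orthogonal basis:
  u_1 = (-3, -2, -3)
  u_2 = (-35/22, -30/11, 75/22)
  u_3 = (12/19, -12/19, -4/19)

Apply the Gram-Schmidt recurrence
  u_1 = v_1
  u_i = v_i − Σ_{j<i} ((v_i · u_j) / (u_j · u_j)) · u_j.

Step by step this gives:
  u_1 = (-3, -2, -3)
  u_2 = (-35/22, -30/11, 75/22)
  u_3 = (12/19, -12/19, -4/19)

Orthogonality check:
  u_2 · u_1 = 0 (should be 0)
  u_3 · u_1 = 0 (should be 0)
  u_3 · u_2 = 0 (should be 0)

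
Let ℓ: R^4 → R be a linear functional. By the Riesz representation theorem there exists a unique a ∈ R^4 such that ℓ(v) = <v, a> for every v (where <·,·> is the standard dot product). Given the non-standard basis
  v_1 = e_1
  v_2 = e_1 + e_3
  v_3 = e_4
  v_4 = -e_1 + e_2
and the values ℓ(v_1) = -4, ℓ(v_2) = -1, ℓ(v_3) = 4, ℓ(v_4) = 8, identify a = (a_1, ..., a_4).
a = (-4, 4, 3, 4)

Write a = (a_1, ..., a_4) in the standard basis. For each basis vector v_i, ℓ(v_i) = <v_i, a> is a linear equation in the a_j's. Collect the n equations into a matrix system V a = ℓ, where row i of V is v_i (expressed in the standard basis). Since V is invertible (lower-triangular with 1s on the diagonal, up to permutation), solve by back-substitution:
  V =
[[1, 0, 0, 0],
 [1, 0, 1, 0],
 [0, 0, 0, 1],
 [-1, 1, 0, 0]]
  V a = (-4, -1, 4, 8)
Solving gives a = (-4, 4, 3, 4).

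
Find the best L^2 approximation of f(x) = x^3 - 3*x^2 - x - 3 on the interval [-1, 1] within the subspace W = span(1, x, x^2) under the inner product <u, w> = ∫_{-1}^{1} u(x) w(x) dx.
g(x) = -3*x^2 - 2*x/5 - 3

The best approximation g ∈ W is the orthogonal projection of f onto W. Writing g = a_0 + a_1 x + a_2 x^2, the coefficients solve the normal equations G · a = b where
  G_{ij} = <φ_i, φ_j> and b_i = <f, φ_i>, with φ_0 = 1, φ_1 = x, φ_2 = x^2.
G =
  [2, 0, 2/3]
  [0, 2/3, 0]
  [2/3, 0, 2/5],
b = (-8, -4/15, -16/5).
Solving gives a_0 = -3, a_1 = -2/5, a_2 = -3, so
  g(x) = -3*x^2 - 2*x/5 - 3.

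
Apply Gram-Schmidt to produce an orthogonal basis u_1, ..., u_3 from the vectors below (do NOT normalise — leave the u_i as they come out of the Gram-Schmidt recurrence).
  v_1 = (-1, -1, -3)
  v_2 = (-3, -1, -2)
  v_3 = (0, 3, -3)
Orthogonal basis:
  u_1 = (-1, -1, -3)
  u_2 = (-23/11, -1/11, 8/11)
  u_3 = (-1/2, 7/2, -1)

Apply the Gram-Schmidt recurrence
  u_1 = v_1
  u_i = v_i − Σ_{j<i} ((v_i · u_j) / (u_j · u_j)) · u_j.

Step by step this gives:
  u_1 = (-1, -1, -3)
  u_2 = (-23/11, -1/11, 8/11)
  u_3 = (-1/2, 7/2, -1)

Orthogonality check:
  u_2 · u_1 = 0 (should be 0)
  u_3 · u_1 = 0 (should be 0)
  u_3 · u_2 = 0 (should be 0)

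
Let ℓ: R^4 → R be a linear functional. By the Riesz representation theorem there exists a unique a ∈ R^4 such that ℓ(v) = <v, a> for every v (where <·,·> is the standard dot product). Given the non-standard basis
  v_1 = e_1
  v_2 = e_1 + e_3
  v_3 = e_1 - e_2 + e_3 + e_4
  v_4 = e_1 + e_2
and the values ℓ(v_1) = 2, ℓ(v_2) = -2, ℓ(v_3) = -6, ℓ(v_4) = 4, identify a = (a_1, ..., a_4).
a = (2, 2, -4, -2)

Write a = (a_1, ..., a_4) in the standard basis. For each basis vector v_i, ℓ(v_i) = <v_i, a> is a linear equation in the a_j's. Collect the n equations into a matrix system V a = ℓ, where row i of V is v_i (expressed in the standard basis). Since V is invertible (lower-triangular with 1s on the diagonal, up to permutation), solve by back-substitution:
  V =
[[1, 0, 0, 0],
 [1, 0, 1, 0],
 [1, -1, 1, 1],
 [1, 1, 0, 0]]
  V a = (2, -2, -6, 4)
Solving gives a = (2, 2, -4, -2).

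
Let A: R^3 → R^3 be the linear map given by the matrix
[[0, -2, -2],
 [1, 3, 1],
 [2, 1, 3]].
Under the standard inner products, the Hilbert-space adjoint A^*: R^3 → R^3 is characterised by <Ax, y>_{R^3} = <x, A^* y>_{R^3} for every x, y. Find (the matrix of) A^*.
A^* = A^T =
[[0, 1, 2],
 [-2, 3, 1],
 [-2, 1, 3]]

For real matrices with standard dot products, the defining identity <Ax, y> = <x, A^* y> gives (Ax)^T y = x^T (A^*) y, i.e. x^T A^T y = x^T (A^*) y. Since this holds for all x, y, we must have A^* = A^T. Therefore
A^* =
[[0, 1, 2],
 [-2, 3, 1],
 [-2, 1, 3]].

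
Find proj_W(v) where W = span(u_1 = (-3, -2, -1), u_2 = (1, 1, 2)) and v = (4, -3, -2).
proj_W(v) = (13/7, 4/7, -19/7)

Set up U = [u_1 | ... | u_2] ∈ R^(3×2). The projector onto W = col(U) is P = U (U^T U)^(-1) U^T.
Compute U^T U =
  [14, -7]
  [-7, 6],
and U^T v = (-4, -3).
Solve U^T U · c = U^T v for the coefficients: c = (-9/7, -2). The projection is proj_W(v) = U c.
Check: (v - proj_W(v)) · u_1 = 0  (should be 0).
Check: (v - proj_W(v)) · u_2 = 0  (should be 0).
Result: proj_W(v) = (13/7, 4/7, -19/7).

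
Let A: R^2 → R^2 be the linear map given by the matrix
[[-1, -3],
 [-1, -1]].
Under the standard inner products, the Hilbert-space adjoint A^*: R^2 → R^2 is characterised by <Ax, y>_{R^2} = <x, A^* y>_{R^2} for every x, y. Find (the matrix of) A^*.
A^* = A^T =
[[-1, -1],
 [-3, -1]]

For real matrices with standard dot products, the defining identity <Ax, y> = <x, A^* y> gives (Ax)^T y = x^T (A^*) y, i.e. x^T A^T y = x^T (A^*) y. Since this holds for all x, y, we must have A^* = A^T. Therefore
A^* =
[[-1, -1],
 [-3, -1]].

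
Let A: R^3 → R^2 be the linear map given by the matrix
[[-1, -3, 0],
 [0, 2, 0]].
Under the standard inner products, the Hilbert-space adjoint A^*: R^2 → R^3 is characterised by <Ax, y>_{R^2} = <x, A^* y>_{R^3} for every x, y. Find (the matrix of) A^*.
A^* = A^T =
[[-1, 0],
 [-3, 2],
 [0, 0]]

For real matrices with standard dot products, the defining identity <Ax, y> = <x, A^* y> gives (Ax)^T y = x^T (A^*) y, i.e. x^T A^T y = x^T (A^*) y. Since this holds for all x, y, we must have A^* = A^T. Therefore
A^* =
[[-1, 0],
 [-3, 2],
 [0, 0]].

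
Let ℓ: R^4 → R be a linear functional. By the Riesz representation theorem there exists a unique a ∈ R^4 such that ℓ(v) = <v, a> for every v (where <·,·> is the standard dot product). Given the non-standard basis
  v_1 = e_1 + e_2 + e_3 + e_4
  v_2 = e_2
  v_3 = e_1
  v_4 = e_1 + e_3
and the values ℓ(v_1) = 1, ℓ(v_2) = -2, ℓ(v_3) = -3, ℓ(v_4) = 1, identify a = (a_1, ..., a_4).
a = (-3, -2, 4, 2)

Write a = (a_1, ..., a_4) in the standard basis. For each basis vector v_i, ℓ(v_i) = <v_i, a> is a linear equation in the a_j's. Collect the n equations into a matrix system V a = ℓ, where row i of V is v_i (expressed in the standard basis). Since V is invertible (lower-triangular with 1s on the diagonal, up to permutation), solve by back-substitution:
  V =
[[1, 1, 1, 1],
 [0, 1, 0, 0],
 [1, 0, 0, 0],
 [1, 0, 1, 0]]
  V a = (1, -2, -3, 1)
Solving gives a = (-3, -2, 4, 2).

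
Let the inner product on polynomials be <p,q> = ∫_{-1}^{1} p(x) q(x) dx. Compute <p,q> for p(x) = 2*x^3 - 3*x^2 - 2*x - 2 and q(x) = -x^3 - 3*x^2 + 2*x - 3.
<p,q> = 520/21

Expand the product: p(x)·q(x) = -2*x^6 - 3*x^5 + 15*x^4 - 4*x^3 + 11*x^2 + 2*x + 6.
∫_{-1}^{1} of each monomial x^k gives [2/(k+1) if k even, 0 if k odd]. Integrating term-by-term (or equivalently evaluating the antiderivative F(x) = -2*x^7/7 - x^6/2 + 3*x^5 - x^4 + 11*x^3/3 + x^2 + 6*x at the endpoints):
  F(1) − F(−1) = 499/42 − (-541/42) = 520/21.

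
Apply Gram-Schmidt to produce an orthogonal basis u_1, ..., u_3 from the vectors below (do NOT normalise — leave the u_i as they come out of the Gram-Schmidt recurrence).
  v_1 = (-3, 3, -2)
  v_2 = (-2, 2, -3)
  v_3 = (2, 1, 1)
Orthogonal basis:
  u_1 = (-3, 3, -2)
  u_2 = (5/11, -5/11, -15/11)
  u_3 = (3/2, 3/2, 0)

Apply the Gram-Schmidt recurrence
  u_1 = v_1
  u_i = v_i − Σ_{j<i} ((v_i · u_j) / (u_j · u_j)) · u_j.

Step by step this gives:
  u_1 = (-3, 3, -2)
  u_2 = (5/11, -5/11, -15/11)
  u_3 = (3/2, 3/2, 0)

Orthogonality check:
  u_2 · u_1 = 0 (should be 0)
  u_3 · u_1 = 0 (should be 0)
  u_3 · u_2 = 0 (should be 0)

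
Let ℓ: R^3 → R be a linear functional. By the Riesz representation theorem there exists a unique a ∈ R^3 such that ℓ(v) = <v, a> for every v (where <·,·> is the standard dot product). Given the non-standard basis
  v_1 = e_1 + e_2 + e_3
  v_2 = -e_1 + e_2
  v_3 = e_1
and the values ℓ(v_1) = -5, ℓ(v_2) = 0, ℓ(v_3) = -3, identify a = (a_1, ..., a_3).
a = (-3, -3, 1)

Write a = (a_1, ..., a_3) in the standard basis. For each basis vector v_i, ℓ(v_i) = <v_i, a> is a linear equation in the a_j's. Collect the n equations into a matrix system V a = ℓ, where row i of V is v_i (expressed in the standard basis). Since V is invertible (lower-triangular with 1s on the diagonal, up to permutation), solve by back-substitution:
  V =
[[1, 1, 1],
 [-1, 1, 0],
 [1, 0, 0]]
  V a = (-5, 0, -3)
Solving gives a = (-3, -3, 1).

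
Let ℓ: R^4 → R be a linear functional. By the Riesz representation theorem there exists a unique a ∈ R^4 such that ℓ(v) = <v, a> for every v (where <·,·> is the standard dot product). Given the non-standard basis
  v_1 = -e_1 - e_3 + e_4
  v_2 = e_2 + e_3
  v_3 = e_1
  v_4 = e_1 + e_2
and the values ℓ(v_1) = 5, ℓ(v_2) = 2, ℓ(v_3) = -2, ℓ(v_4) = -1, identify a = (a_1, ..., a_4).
a = (-2, 1, 1, 4)

Write a = (a_1, ..., a_4) in the standard basis. For each basis vector v_i, ℓ(v_i) = <v_i, a> is a linear equation in the a_j's. Collect the n equations into a matrix system V a = ℓ, where row i of V is v_i (expressed in the standard basis). Since V is invertible (lower-triangular with 1s on the diagonal, up to permutation), solve by back-substitution:
  V =
[[-1, 0, -1, 1],
 [0, 1, 1, 0],
 [1, 0, 0, 0],
 [1, 1, 0, 0]]
  V a = (5, 2, -2, -1)
Solving gives a = (-2, 1, 1, 4).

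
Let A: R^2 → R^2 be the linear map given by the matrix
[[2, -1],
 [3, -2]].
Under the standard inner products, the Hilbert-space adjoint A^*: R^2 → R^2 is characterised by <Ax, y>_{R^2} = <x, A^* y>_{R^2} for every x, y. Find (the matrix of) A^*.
A^* = A^T =
[[2, 3],
 [-1, -2]]

For real matrices with standard dot products, the defining identity <Ax, y> = <x, A^* y> gives (Ax)^T y = x^T (A^*) y, i.e. x^T A^T y = x^T (A^*) y. Since this holds for all x, y, we must have A^* = A^T. Therefore
A^* =
[[2, 3],
 [-1, -2]].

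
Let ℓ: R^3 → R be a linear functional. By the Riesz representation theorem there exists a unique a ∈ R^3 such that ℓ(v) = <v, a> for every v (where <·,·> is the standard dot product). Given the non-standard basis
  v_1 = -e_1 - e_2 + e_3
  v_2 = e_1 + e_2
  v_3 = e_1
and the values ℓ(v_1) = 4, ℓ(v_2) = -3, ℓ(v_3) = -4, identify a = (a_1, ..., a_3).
a = (-4, 1, 1)

Write a = (a_1, ..., a_3) in the standard basis. For each basis vector v_i, ℓ(v_i) = <v_i, a> is a linear equation in the a_j's. Collect the n equations into a matrix system V a = ℓ, where row i of V is v_i (expressed in the standard basis). Since V is invertible (lower-triangular with 1s on the diagonal, up to permutation), solve by back-substitution:
  V =
[[-1, -1, 1],
 [1, 1, 0],
 [1, 0, 0]]
  V a = (4, -3, -4)
Solving gives a = (-4, 1, 1).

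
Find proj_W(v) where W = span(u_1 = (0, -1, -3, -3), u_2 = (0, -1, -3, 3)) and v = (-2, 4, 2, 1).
proj_W(v) = (0, 1, 3, 1)

Set up U = [u_1 | ... | u_2] ∈ R^(4×2). The projector onto W = col(U) is P = U (U^T U)^(-1) U^T.
Compute U^T U =
  [19, 1]
  [1, 19],
and U^T v = (-13, -7).
Solve U^T U · c = U^T v for the coefficients: c = (-2/3, -1/3). The projection is proj_W(v) = U c.
Check: (v - proj_W(v)) · u_1 = 0  (should be 0).
Check: (v - proj_W(v)) · u_2 = 0  (should be 0).
Result: proj_W(v) = (0, 1, 3, 1).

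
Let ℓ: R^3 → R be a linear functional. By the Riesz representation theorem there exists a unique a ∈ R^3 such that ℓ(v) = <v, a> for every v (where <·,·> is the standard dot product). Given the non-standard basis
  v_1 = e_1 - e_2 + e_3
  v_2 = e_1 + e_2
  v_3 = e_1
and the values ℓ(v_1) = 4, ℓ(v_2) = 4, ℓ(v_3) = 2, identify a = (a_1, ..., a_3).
a = (2, 2, 4)

Write a = (a_1, ..., a_3) in the standard basis. For each basis vector v_i, ℓ(v_i) = <v_i, a> is a linear equation in the a_j's. Collect the n equations into a matrix system V a = ℓ, where row i of V is v_i (expressed in the standard basis). Since V is invertible (lower-triangular with 1s on the diagonal, up to permutation), solve by back-substitution:
  V =
[[1, -1, 1],
 [1, 1, 0],
 [1, 0, 0]]
  V a = (4, 4, 2)
Solving gives a = (2, 2, 4).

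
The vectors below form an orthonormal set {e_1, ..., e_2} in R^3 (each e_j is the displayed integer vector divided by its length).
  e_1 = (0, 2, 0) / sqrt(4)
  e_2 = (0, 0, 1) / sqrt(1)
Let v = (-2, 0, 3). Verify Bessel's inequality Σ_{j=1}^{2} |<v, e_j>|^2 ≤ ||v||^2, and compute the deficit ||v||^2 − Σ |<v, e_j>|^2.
Σ |<v, e_j>|^2 = 9; ||v||^2 = 13; deficit = 4

Write each e_j = u_j / sqrt(<u_j, u_j>) where u_j is the displayed integer vector. Then <v, e_j> = <v, u_j> / sqrt(<u_j, u_j>), so |<v, e_j>|^2 = <v, u_j>^2 / <u_j, u_j>.
Coefficients: <v, e_1> = 0/sqrt(4), <v, e_2> = 3/sqrt(1).
Square and sum: Σ |<v, e_j>|^2 = 9.
Compute ||v||^2 = v·v = 13.
Deficit = 13 − 9 = 4 ≥ 0, confirming Bessel's inequality. (The deficit equals ||v − Σ <v,e_j> e_j||^2, the squared distance from v to span{e_j}.)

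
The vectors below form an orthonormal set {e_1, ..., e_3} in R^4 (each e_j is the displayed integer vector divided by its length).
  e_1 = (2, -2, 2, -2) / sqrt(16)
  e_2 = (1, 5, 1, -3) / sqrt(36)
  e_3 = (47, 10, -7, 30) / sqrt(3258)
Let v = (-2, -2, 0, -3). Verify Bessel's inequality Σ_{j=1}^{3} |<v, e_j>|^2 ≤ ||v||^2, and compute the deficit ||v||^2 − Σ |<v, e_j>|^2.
Σ |<v, e_j>|^2 = 63*2**(382/391)*3**(124/391)*5**(297/391)*7**(373/391)/250; ||v||^2 = 17; deficit = 625/362

Write each e_j = u_j / sqrt(<u_j, u_j>) where u_j is the displayed integer vector. Then <v, e_j> = <v, u_j> / sqrt(<u_j, u_j>), so |<v, e_j>|^2 = <v, u_j>^2 / <u_j, u_j>.
Coefficients: <v, e_1> = 6/sqrt(16), <v, e_2> = -3/sqrt(36), <v, e_3> = -204/sqrt(3258).
Square and sum: Σ |<v, e_j>|^2 = 63*2**(382/391)*3**(124/391)*5**(297/391)*7**(373/391)/250.
Compute ||v||^2 = v·v = 17.
Deficit = 17 − 63*2**(382/391)*3**(124/391)*5**(297/391)*7**(373/391)/250 = 625/362 ≥ 0, confirming Bessel's inequality. (The deficit equals ||v − Σ <v,e_j> e_j||^2, the squared distance from v to span{e_j}.)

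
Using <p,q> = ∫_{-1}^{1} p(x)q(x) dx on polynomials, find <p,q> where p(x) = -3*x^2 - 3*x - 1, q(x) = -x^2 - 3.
<p,q> = 208/15

Expand the product: p(x)·q(x) = 3*x^4 + 3*x^3 + 10*x^2 + 9*x + 3.
∫_{-1}^{1} of each monomial x^k gives [2/(k+1) if k even, 0 if k odd]. Integrating term-by-term (or equivalently evaluating the antiderivative F(x) = 3*x^5/5 + 3*x^4/4 + 10*x^3/3 + 9*x^2/2 + 3*x at the endpoints):
  F(1) − F(−1) = 731/60 − (-101/60) = 208/15.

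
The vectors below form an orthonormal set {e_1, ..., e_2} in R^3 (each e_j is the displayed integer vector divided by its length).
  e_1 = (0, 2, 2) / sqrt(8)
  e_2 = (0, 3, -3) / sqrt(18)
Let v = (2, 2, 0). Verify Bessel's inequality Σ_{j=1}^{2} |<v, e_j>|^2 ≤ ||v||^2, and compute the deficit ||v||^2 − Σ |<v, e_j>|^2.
Σ |<v, e_j>|^2 = 4; ||v||^2 = 8; deficit = 4

Write each e_j = u_j / sqrt(<u_j, u_j>) where u_j is the displayed integer vector. Then <v, e_j> = <v, u_j> / sqrt(<u_j, u_j>), so |<v, e_j>|^2 = <v, u_j>^2 / <u_j, u_j>.
Coefficients: <v, e_1> = 4/sqrt(8), <v, e_2> = 6/sqrt(18).
Square and sum: Σ |<v, e_j>|^2 = 4.
Compute ||v||^2 = v·v = 8.
Deficit = 8 − 4 = 4 ≥ 0, confirming Bessel's inequality. (The deficit equals ||v − Σ <v,e_j> e_j||^2, the squared distance from v to span{e_j}.)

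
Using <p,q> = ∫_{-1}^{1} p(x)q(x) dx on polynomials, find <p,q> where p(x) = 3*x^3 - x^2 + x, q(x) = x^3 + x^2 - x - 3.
<p,q> = 104/105

Expand the product: p(x)·q(x) = 3*x^6 + 2*x^5 - 3*x^4 - 7*x^3 + 2*x^2 - 3*x.
∫_{-1}^{1} of each monomial x^k gives [2/(k+1) if k even, 0 if k odd]. Integrating term-by-term (or equivalently evaluating the antiderivative F(x) = 3*x^7/7 + x^6/3 - 3*x^5/5 - 7*x^4/4 + 2*x^3/3 - 3*x^2/2 at the endpoints):
  F(1) − F(−1) = -339/140 − (-1433/420) = 104/105.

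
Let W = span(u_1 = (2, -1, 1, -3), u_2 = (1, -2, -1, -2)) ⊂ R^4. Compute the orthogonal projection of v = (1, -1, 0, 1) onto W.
proj_W(v) = (-1/23, -7/23, -8/23, -1/23)

Set up U = [u_1 | ... | u_2] ∈ R^(4×2). The projector onto W = col(U) is P = U (U^T U)^(-1) U^T.
Compute U^T U =
  [15, 9]
  [9, 10],
and U^T v = (0, 1).
Solve U^T U · c = U^T v for the coefficients: c = (-3/23, 5/23). The projection is proj_W(v) = U c.
Check: (v - proj_W(v)) · u_1 = 0  (should be 0).
Check: (v - proj_W(v)) · u_2 = 0  (should be 0).
Result: proj_W(v) = (-1/23, -7/23, -8/23, -1/23).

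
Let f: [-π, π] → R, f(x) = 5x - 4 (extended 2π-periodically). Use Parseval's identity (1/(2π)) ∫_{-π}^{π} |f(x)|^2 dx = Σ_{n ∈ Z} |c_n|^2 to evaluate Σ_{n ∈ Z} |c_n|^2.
Σ |c_n|^2 = 25π^2/3 + 16

Expand and integrate term by term over [-π, π]:
  ∫ (5x)^2 dx = 25·(2π^3/3); ∫ 2·5·(-4)·x dx = 0 (odd integrand); ∫ (-4)^2 dx = 16·2π.
So (1/(2π)) ∫_{-π}^{π} (5x - 4)^2 dx = 25π^2/3 + 16 = 25π^2/3 + 16.
Parseval ⇒ Σ |c_n|^2 = 25π^2/3 + 16.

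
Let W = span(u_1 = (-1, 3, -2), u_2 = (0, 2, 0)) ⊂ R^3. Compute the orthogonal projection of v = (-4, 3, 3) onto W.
proj_W(v) = (2/5, 3, 4/5)

Set up U = [u_1 | ... | u_2] ∈ R^(3×2). The projector onto W = col(U) is P = U (U^T U)^(-1) U^T.
Compute U^T U =
  [14, 6]
  [6, 4],
and U^T v = (7, 6).
Solve U^T U · c = U^T v for the coefficients: c = (-2/5, 21/10). The projection is proj_W(v) = U c.
Check: (v - proj_W(v)) · u_1 = 0  (should be 0).
Check: (v - proj_W(v)) · u_2 = 0  (should be 0).
Result: proj_W(v) = (2/5, 3, 4/5).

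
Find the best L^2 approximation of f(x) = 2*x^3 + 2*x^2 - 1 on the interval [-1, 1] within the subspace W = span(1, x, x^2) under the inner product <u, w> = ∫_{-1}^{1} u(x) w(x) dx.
g(x) = 2*x^2 + 6*x/5 - 1

The best approximation g ∈ W is the orthogonal projection of f onto W. Writing g = a_0 + a_1 x + a_2 x^2, the coefficients solve the normal equations G · a = b where
  G_{ij} = <φ_i, φ_j> and b_i = <f, φ_i>, with φ_0 = 1, φ_1 = x, φ_2 = x^2.
G =
  [2, 0, 2/3]
  [0, 2/3, 0]
  [2/3, 0, 2/5],
b = (-2/3, 4/5, 2/15).
Solving gives a_0 = -1, a_1 = 6/5, a_2 = 2, so
  g(x) = 2*x^2 + 6*x/5 - 1.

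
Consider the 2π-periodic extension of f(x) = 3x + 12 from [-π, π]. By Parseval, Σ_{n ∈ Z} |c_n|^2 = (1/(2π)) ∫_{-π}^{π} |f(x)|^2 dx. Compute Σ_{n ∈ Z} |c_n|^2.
Σ |c_n|^2 = 3π^2 + 144

Expand and integrate term by term over [-π, π]:
  ∫ (3x)^2 dx = 9·(2π^3/3); ∫ 2·3·(12)·x dx = 0 (odd integrand); ∫ 12^2 dx = 144·2π.
So (1/(2π)) ∫_{-π}^{π} (3x + 12)^2 dx = 9π^2/3 + 144 = 3π^2 + 144.
Parseval ⇒ Σ |c_n|^2 = 3π^2 + 144.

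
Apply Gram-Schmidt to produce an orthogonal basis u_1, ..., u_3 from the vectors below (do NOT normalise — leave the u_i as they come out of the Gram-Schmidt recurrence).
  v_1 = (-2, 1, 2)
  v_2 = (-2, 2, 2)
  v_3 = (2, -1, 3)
Orthogonal basis:
  u_1 = (-2, 1, 2)
  u_2 = (2/9, 8/9, -2/9)
  u_3 = (5/2, 0, 5/2)

Apply the Gram-Schmidt recurrence
  u_1 = v_1
  u_i = v_i − Σ_{j<i} ((v_i · u_j) / (u_j · u_j)) · u_j.

Step by step this gives:
  u_1 = (-2, 1, 2)
  u_2 = (2/9, 8/9, -2/9)
  u_3 = (5/2, 0, 5/2)

Orthogonality check:
  u_2 · u_1 = 0 (should be 0)
  u_3 · u_1 = 0 (should be 0)
  u_3 · u_2 = 0 (should be 0)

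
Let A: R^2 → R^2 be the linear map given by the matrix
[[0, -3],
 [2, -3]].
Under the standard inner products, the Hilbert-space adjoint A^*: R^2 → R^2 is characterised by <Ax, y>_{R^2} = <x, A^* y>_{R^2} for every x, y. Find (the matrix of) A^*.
A^* = A^T =
[[0, 2],
 [-3, -3]]

For real matrices with standard dot products, the defining identity <Ax, y> = <x, A^* y> gives (Ax)^T y = x^T (A^*) y, i.e. x^T A^T y = x^T (A^*) y. Since this holds for all x, y, we must have A^* = A^T. Therefore
A^* =
[[0, 2],
 [-3, -3]].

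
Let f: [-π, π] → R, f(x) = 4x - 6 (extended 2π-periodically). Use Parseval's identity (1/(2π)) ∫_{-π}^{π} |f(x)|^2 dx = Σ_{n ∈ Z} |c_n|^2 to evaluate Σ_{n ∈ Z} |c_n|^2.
Σ |c_n|^2 = 16π^2/3 + 36

Expand and integrate term by term over [-π, π]:
  ∫ (4x)^2 dx = 16·(2π^3/3); ∫ 2·4·(-6)·x dx = 0 (odd integrand); ∫ (-6)^2 dx = 36·2π.
So (1/(2π)) ∫_{-π}^{π} (4x - 6)^2 dx = 16π^2/3 + 36 = 16π^2/3 + 36.
Parseval ⇒ Σ |c_n|^2 = 16π^2/3 + 36.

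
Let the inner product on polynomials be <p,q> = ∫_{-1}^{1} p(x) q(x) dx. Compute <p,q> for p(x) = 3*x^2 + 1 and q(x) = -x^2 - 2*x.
<p,q> = -28/15

Expand the product: p(x)·q(x) = -3*x^4 - 6*x^3 - x^2 - 2*x.
∫_{-1}^{1} of each monomial x^k gives [2/(k+1) if k even, 0 if k odd]. Integrating term-by-term (or equivalently evaluating the antiderivative F(x) = -3*x^5/5 - 3*x^4/2 - x^3/3 - x^2 at the endpoints):
  F(1) − F(−1) = -103/30 − (-47/30) = -28/15.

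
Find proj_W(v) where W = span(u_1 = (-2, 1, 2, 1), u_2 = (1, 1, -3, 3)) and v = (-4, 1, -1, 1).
proj_W(v) = (-141/92, 117/92, 79/92, 179/92)

Set up U = [u_1 | ... | u_2] ∈ R^(4×2). The projector onto W = col(U) is P = U (U^T U)^(-1) U^T.
Compute U^T U =
  [10, -4]
  [-4, 20],
and U^T v = (8, 3).
Solve U^T U · c = U^T v for the coefficients: c = (43/46, 31/92). The projection is proj_W(v) = U c.
Check: (v - proj_W(v)) · u_1 = 0  (should be 0).
Check: (v - proj_W(v)) · u_2 = 0  (should be 0).
Result: proj_W(v) = (-141/92, 117/92, 79/92, 179/92).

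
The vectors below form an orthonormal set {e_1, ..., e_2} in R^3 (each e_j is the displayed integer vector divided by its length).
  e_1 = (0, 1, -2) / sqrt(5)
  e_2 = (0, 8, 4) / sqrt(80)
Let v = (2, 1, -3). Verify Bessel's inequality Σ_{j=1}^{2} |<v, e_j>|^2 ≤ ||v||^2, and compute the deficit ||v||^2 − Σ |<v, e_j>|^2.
Σ |<v, e_j>|^2 = 10; ||v||^2 = 14; deficit = 4

Write each e_j = u_j / sqrt(<u_j, u_j>) where u_j is the displayed integer vector. Then <v, e_j> = <v, u_j> / sqrt(<u_j, u_j>), so |<v, e_j>|^2 = <v, u_j>^2 / <u_j, u_j>.
Coefficients: <v, e_1> = 7/sqrt(5), <v, e_2> = -4/sqrt(80).
Square and sum: Σ |<v, e_j>|^2 = 10.
Compute ||v||^2 = v·v = 14.
Deficit = 14 − 10 = 4 ≥ 0, confirming Bessel's inequality. (The deficit equals ||v − Σ <v,e_j> e_j||^2, the squared distance from v to span{e_j}.)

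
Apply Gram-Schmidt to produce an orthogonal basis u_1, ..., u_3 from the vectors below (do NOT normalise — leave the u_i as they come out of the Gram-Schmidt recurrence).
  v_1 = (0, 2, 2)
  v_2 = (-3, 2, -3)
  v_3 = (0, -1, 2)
Orthogonal basis:
  u_1 = (0, 2, 2)
  u_2 = (-3, 5/2, -5/2)
  u_3 = (-45/43, -27/43, 27/43)

Apply the Gram-Schmidt recurrence
  u_1 = v_1
  u_i = v_i − Σ_{j<i} ((v_i · u_j) / (u_j · u_j)) · u_j.

Step by step this gives:
  u_1 = (0, 2, 2)
  u_2 = (-3, 5/2, -5/2)
  u_3 = (-45/43, -27/43, 27/43)

Orthogonality check:
  u_2 · u_1 = 0 (should be 0)
  u_3 · u_1 = 0 (should be 0)
  u_3 · u_2 = 0 (should be 0)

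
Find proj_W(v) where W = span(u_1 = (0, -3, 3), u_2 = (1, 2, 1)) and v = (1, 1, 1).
proj_W(v) = (8/11, 12/11, 12/11)

Set up U = [u_1 | ... | u_2] ∈ R^(3×2). The projector onto W = col(U) is P = U (U^T U)^(-1) U^T.
Compute U^T U =
  [18, -3]
  [-3, 6],
and U^T v = (0, 4).
Solve U^T U · c = U^T v for the coefficients: c = (4/33, 8/11). The projection is proj_W(v) = U c.
Check: (v - proj_W(v)) · u_1 = 0  (should be 0).
Check: (v - proj_W(v)) · u_2 = 0  (should be 0).
Result: proj_W(v) = (8/11, 12/11, 12/11).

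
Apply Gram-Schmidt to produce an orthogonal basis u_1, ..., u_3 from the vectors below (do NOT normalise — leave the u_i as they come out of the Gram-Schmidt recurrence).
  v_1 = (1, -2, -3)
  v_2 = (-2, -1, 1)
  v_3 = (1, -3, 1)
Orthogonal basis:
  u_1 = (1, -2, -3)
  u_2 = (-25/14, -10/7, 5/14)
  u_3 = (5/3, -5/3, 5/3)

Apply the Gram-Schmidt recurrence
  u_1 = v_1
  u_i = v_i − Σ_{j<i} ((v_i · u_j) / (u_j · u_j)) · u_j.

Step by step this gives:
  u_1 = (1, -2, -3)
  u_2 = (-25/14, -10/7, 5/14)
  u_3 = (5/3, -5/3, 5/3)

Orthogonality check:
  u_2 · u_1 = 0 (should be 0)
  u_3 · u_1 = 0 (should be 0)
  u_3 · u_2 = 0 (should be 0)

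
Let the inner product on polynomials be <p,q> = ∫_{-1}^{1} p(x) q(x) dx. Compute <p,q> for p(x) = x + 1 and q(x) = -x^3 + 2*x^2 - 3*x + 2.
<p,q> = 44/15

Expand the product: p(x)·q(x) = -x^4 + x^3 - x^2 - x + 2.
∫_{-1}^{1} of each monomial x^k gives [2/(k+1) if k even, 0 if k odd]. Integrating term-by-term (or equivalently evaluating the antiderivative F(x) = -x^5/5 + x^4/4 - x^3/3 - x^2/2 + 2*x at the endpoints):
  F(1) − F(−1) = 73/60 − (-103/60) = 44/15.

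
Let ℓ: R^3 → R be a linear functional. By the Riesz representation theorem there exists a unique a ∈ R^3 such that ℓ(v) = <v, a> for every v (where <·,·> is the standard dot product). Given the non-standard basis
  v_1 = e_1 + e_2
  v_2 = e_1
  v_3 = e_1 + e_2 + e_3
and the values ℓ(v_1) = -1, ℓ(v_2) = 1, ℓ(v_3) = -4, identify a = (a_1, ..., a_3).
a = (1, -2, -3)

Write a = (a_1, ..., a_3) in the standard basis. For each basis vector v_i, ℓ(v_i) = <v_i, a> is a linear equation in the a_j's. Collect the n equations into a matrix system V a = ℓ, where row i of V is v_i (expressed in the standard basis). Since V is invertible (lower-triangular with 1s on the diagonal, up to permutation), solve by back-substitution:
  V =
[[1, 1, 0],
 [1, 0, 0],
 [1, 1, 1]]
  V a = (-1, 1, -4)
Solving gives a = (1, -2, -3).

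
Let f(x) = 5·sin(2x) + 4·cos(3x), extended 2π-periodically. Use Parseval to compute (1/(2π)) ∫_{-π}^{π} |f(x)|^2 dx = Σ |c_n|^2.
Σ |c_n|^2 = 41/2

Expand |f|^2 and use orthogonality of {sin(nx), cos(mx)} on [-π, π]:
  ∫_{-π}^{π} sin(nx)^2 dx = π, ∫ cos(mx)^2 dx = π, and cross terms integrate to 0.
So ∫_{-π}^{π} f(x)^2 dx = 5^2 · π + 4^2 · π = (25 + 16)π.
Divide by 2π: (25 + 16)/2 = 41/2.
By Parseval, this equals Σ |c_n|^2.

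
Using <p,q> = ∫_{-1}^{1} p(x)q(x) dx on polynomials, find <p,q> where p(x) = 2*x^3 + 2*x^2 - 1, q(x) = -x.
<p,q> = -4/5

Expand the product: p(x)·q(x) = -2*x^4 - 2*x^3 + x.
∫_{-1}^{1} of each monomial x^k gives [2/(k+1) if k even, 0 if k odd]. Integrating term-by-term (or equivalently evaluating the antiderivative F(x) = -2*x^5/5 - x^4/2 + x^2/2 at the endpoints):
  F(1) − F(−1) = -2/5 − (2/5) = -4/5.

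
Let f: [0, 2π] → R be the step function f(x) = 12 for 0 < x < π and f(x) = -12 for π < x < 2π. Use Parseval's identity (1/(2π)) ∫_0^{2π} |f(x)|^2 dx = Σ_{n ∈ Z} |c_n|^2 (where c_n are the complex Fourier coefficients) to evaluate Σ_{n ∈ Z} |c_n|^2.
Σ |c_n|^2 = 144

Parseval equates the L^2 energy of f (normalised by 1/(2π)) with the ℓ^2 sum of its Fourier coefficients: (1/(2π)) ∫_0^{2π} |f|^2 = Σ |c_n|^2.
Compute the left side: (1/(2π)) [∫_0^π 12^2 dx + ∫_π^{2π} (-12)^2 dx] = (1/(2π)) · (144π + 144π) = (144 + 144)/2 = 144.
So Σ_{n ∈ Z} |c_n|^2 = 144.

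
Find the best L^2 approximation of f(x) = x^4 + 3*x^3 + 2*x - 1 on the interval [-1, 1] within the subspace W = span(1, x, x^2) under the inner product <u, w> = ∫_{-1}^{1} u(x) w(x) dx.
g(x) = 6*x^2/7 + 19*x/5 - 38/35

The best approximation g ∈ W is the orthogonal projection of f onto W. Writing g = a_0 + a_1 x + a_2 x^2, the coefficients solve the normal equations G · a = b where
  G_{ij} = <φ_i, φ_j> and b_i = <f, φ_i>, with φ_0 = 1, φ_1 = x, φ_2 = x^2.
G =
  [2, 0, 2/3]
  [0, 2/3, 0]
  [2/3, 0, 2/5],
b = (-8/5, 38/15, -8/21).
Solving gives a_0 = -38/35, a_1 = 19/5, a_2 = 6/7, so
  g(x) = 6*x^2/7 + 19*x/5 - 38/35.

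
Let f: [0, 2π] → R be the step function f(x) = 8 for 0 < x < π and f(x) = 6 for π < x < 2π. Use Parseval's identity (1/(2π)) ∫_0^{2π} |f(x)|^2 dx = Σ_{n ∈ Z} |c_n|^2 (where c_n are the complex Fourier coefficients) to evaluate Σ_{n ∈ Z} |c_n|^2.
Σ |c_n|^2 = 50

Parseval equates the L^2 energy of f (normalised by 1/(2π)) with the ℓ^2 sum of its Fourier coefficients: (1/(2π)) ∫_0^{2π} |f|^2 = Σ |c_n|^2.
Compute the left side: (1/(2π)) [∫_0^π 8^2 dx + ∫_π^{2π} 6^2 dx] = (1/(2π)) · (64π + 36π) = (64 + 36)/2 = 50.
So Σ_{n ∈ Z} |c_n|^2 = 50.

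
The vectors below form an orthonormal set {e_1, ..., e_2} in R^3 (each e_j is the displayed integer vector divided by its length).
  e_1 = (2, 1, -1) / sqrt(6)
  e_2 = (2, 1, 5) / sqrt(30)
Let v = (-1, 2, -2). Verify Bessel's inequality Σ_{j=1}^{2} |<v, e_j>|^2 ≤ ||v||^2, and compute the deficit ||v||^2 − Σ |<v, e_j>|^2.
Σ |<v, e_j>|^2 = 4; ||v||^2 = 9; deficit = 5

Write each e_j = u_j / sqrt(<u_j, u_j>) where u_j is the displayed integer vector. Then <v, e_j> = <v, u_j> / sqrt(<u_j, u_j>), so |<v, e_j>|^2 = <v, u_j>^2 / <u_j, u_j>.
Coefficients: <v, e_1> = 2/sqrt(6), <v, e_2> = -10/sqrt(30).
Square and sum: Σ |<v, e_j>|^2 = 4.
Compute ||v||^2 = v·v = 9.
Deficit = 9 − 4 = 5 ≥ 0, confirming Bessel's inequality. (The deficit equals ||v − Σ <v,e_j> e_j||^2, the squared distance from v to span{e_j}.)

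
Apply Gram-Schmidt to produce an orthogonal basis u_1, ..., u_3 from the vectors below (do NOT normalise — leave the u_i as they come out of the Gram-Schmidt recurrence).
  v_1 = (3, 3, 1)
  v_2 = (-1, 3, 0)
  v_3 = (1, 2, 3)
Orthogonal basis:
  u_1 = (3, 3, 1)
  u_2 = (-37/19, 39/19, -6/19)
  u_3 = (-93/154, -31/154, 186/77)

Apply the Gram-Schmidt recurrence
  u_1 = v_1
  u_i = v_i − Σ_{j<i} ((v_i · u_j) / (u_j · u_j)) · u_j.

Step by step this gives:
  u_1 = (3, 3, 1)
  u_2 = (-37/19, 39/19, -6/19)
  u_3 = (-93/154, -31/154, 186/77)

Orthogonality check:
  u_2 · u_1 = 0 (should be 0)
  u_3 · u_1 = 0 (should be 0)
  u_3 · u_2 = 0 (should be 0)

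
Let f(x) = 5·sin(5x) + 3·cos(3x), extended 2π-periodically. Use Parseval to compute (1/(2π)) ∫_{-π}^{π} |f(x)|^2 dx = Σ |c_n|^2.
Σ |c_n|^2 = 17

Expand |f|^2 and use orthogonality of {sin(nx), cos(mx)} on [-π, π]:
  ∫_{-π}^{π} sin(nx)^2 dx = π, ∫ cos(mx)^2 dx = π, and cross terms integrate to 0.
So ∫_{-π}^{π} f(x)^2 dx = 5^2 · π + 3^2 · π = (25 + 9)π.
Divide by 2π: (25 + 9)/2 = 17.
By Parseval, this equals Σ |c_n|^2.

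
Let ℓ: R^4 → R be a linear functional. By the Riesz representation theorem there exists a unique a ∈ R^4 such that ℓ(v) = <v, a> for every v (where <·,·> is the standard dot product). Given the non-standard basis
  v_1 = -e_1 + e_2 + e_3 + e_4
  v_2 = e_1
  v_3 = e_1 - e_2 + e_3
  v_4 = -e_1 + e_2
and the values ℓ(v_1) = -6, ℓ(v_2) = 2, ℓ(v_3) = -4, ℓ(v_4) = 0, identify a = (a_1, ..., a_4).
a = (2, 2, -4, -2)

Write a = (a_1, ..., a_4) in the standard basis. For each basis vector v_i, ℓ(v_i) = <v_i, a> is a linear equation in the a_j's. Collect the n equations into a matrix system V a = ℓ, where row i of V is v_i (expressed in the standard basis). Since V is invertible (lower-triangular with 1s on the diagonal, up to permutation), solve by back-substitution:
  V =
[[-1, 1, 1, 1],
 [1, 0, 0, 0],
 [1, -1, 1, 0],
 [-1, 1, 0, 0]]
  V a = (-6, 2, -4, 0)
Solving gives a = (2, 2, -4, -2).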